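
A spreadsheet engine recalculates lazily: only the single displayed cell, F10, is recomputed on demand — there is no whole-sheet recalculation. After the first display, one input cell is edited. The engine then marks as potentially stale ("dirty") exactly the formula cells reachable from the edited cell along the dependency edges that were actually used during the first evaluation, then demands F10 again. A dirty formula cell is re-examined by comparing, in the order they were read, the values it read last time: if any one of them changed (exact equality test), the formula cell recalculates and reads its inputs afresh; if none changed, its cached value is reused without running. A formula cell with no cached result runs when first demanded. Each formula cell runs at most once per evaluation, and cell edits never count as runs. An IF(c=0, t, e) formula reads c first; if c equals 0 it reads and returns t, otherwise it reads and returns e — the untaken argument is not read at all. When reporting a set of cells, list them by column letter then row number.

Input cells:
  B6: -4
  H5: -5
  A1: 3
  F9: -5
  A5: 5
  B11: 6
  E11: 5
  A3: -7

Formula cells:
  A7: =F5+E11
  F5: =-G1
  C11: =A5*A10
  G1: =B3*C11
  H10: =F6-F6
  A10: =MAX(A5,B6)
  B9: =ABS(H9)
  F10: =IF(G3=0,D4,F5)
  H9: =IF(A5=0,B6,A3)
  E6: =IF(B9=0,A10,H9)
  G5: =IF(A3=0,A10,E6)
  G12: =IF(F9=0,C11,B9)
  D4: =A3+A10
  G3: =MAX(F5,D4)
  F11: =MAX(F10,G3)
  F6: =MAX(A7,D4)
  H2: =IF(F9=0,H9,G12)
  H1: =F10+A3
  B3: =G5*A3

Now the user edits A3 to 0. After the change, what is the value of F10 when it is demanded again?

First evaluation (everything demanded from the output):
  A10 = MAX(5, -4) = 5
  C11 = 5 * 5 = 25
  D4 = -7 + 5 = -2
  H9 = IF(A5=0: A5=5 -> else branch A3) = -7
  B9 = ABS(-7) = 7
  E6 = IF(B9=0: B9=7 -> else branch H9) = -7
  G5 = IF(A3=0: A3=-7 -> else branch E6) = -7
  B3 = -7 * -7 = 49
  G1 = 49 * 25 = 1225
  F5 = -(1225) = -1225
  G3 = MAX(-1225, -2) = -2
  F10 = IF(G3=0: G3=-2 -> else branch F5) = -1225

Propagation after the edit:
  D4: runs — A3 -7->0; result 5.
  H9: marked dirty but never re-examined — demand shifted away from it.
  B9: marked dirty but never re-examined — demand shifted away from it.
  E6: marked dirty but never re-examined — demand shifted away from it.
  G5: runs — A3 -7->0; result 5.
  B3: runs — G5 -7->5; A3 -7->0; result 0.
  G1: runs — B3 49->0; result 0.
  F5: runs — G1 1225->0; result 0.
  G3: runs — F5 -1225->0; D4 -2->5; result 5.
  F10: runs — G3 -2->5; F5 -1225->0; result 0.

Key observation: a condition flipped, so demand moved to the other branch — B9, E6, H9 are never re-examined.

New value of F10: 0.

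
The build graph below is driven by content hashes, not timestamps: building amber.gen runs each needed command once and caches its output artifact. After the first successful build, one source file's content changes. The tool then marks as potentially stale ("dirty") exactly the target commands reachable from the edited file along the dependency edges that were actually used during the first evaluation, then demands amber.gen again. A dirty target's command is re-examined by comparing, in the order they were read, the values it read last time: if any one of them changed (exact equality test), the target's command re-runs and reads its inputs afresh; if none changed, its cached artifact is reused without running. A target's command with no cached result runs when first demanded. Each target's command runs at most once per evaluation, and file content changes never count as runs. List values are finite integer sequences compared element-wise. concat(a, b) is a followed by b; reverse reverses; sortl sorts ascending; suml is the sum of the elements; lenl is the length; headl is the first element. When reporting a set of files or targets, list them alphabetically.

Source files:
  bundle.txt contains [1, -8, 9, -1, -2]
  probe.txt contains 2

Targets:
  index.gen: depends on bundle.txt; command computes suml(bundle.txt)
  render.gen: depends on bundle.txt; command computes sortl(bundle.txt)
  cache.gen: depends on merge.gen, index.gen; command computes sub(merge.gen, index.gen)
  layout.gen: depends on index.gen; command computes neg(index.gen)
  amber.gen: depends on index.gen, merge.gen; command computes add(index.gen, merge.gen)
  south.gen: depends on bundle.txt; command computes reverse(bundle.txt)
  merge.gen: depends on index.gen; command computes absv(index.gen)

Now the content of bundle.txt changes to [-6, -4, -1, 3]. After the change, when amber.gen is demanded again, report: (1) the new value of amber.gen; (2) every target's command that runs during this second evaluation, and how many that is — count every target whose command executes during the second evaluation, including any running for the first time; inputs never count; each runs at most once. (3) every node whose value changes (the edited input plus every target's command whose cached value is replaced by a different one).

Initial pass — values computed on the first demand:
  index.gen = suml([1, -8, 9, -1, -2]) = -1
  merge.gen = absv(-1) = 1
  amber.gen = add(-1, 1) = 0

Second demand — change propagation:
  index.gen: re-runs because bundle.txt [1, -8, 9, -1, -2]->[-6, -4, -1, 3]; new result -8.
  merge.gen: re-runs because index.gen -1->-8; new result 8.
  amber.gen: re-runs because index.gen -1->-8; merge.gen 1->8; new result 0 (unchanged).

amber.gen now evaluates to 0.
Run set: amber.gen, index.gen, merge.gen (3 run).
Changed values: bundle.txt, index.gen, merge.gen.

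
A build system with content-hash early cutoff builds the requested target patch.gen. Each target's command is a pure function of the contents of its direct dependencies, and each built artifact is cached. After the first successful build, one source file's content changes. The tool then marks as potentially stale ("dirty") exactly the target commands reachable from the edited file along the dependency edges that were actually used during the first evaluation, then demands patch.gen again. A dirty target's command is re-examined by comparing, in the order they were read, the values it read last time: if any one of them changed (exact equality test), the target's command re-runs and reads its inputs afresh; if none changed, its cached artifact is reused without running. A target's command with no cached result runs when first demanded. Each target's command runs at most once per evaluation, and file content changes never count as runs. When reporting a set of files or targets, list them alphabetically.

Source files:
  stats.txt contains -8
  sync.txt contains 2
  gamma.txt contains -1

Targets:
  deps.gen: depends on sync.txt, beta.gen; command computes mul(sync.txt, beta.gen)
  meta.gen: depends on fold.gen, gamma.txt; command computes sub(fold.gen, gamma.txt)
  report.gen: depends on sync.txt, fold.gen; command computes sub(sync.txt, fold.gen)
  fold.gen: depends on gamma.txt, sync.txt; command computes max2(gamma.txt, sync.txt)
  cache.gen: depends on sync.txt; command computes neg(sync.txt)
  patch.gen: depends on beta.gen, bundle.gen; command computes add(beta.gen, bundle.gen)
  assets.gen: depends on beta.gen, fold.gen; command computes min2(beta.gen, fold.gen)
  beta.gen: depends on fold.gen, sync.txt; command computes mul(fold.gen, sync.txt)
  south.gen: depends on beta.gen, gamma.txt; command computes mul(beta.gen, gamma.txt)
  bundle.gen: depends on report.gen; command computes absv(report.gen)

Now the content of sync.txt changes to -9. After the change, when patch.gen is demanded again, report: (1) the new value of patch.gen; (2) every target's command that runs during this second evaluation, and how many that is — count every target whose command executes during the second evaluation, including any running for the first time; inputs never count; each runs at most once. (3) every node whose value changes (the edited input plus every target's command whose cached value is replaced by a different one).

New value of patch.gen: 17.
Target commands that run: beta.gen, bundle.gen, fold.gen, patch.gen, report.gen — 5 in total.
Values that change: beta.gen, bundle.gen, fold.gen, patch.gen, report.gen, sync.txt.

First evaluation (everything demanded from the output):
  fold.gen = max2(-1, 2) = 2
  beta.gen = mul(2, 2) = 4
  report.gen = sub(2, 2) = 0
  bundle.gen = absv(0) = 0
  patch.gen = add(4, 0) = 4

Propagation after the edit:
  fold.gen: runs — sync.txt 2->-9; result -1.
  beta.gen: runs — fold.gen 2->-1; sync.txt 2->-9; result 9.
  report.gen: runs — sync.txt 2->-9; fold.gen 2->-1; result -8.
  bundle.gen: runs — report.gen 0->-8; result 8.
  patch.gen: runs — beta.gen 4->9; bundle.gen 0->8; result 17.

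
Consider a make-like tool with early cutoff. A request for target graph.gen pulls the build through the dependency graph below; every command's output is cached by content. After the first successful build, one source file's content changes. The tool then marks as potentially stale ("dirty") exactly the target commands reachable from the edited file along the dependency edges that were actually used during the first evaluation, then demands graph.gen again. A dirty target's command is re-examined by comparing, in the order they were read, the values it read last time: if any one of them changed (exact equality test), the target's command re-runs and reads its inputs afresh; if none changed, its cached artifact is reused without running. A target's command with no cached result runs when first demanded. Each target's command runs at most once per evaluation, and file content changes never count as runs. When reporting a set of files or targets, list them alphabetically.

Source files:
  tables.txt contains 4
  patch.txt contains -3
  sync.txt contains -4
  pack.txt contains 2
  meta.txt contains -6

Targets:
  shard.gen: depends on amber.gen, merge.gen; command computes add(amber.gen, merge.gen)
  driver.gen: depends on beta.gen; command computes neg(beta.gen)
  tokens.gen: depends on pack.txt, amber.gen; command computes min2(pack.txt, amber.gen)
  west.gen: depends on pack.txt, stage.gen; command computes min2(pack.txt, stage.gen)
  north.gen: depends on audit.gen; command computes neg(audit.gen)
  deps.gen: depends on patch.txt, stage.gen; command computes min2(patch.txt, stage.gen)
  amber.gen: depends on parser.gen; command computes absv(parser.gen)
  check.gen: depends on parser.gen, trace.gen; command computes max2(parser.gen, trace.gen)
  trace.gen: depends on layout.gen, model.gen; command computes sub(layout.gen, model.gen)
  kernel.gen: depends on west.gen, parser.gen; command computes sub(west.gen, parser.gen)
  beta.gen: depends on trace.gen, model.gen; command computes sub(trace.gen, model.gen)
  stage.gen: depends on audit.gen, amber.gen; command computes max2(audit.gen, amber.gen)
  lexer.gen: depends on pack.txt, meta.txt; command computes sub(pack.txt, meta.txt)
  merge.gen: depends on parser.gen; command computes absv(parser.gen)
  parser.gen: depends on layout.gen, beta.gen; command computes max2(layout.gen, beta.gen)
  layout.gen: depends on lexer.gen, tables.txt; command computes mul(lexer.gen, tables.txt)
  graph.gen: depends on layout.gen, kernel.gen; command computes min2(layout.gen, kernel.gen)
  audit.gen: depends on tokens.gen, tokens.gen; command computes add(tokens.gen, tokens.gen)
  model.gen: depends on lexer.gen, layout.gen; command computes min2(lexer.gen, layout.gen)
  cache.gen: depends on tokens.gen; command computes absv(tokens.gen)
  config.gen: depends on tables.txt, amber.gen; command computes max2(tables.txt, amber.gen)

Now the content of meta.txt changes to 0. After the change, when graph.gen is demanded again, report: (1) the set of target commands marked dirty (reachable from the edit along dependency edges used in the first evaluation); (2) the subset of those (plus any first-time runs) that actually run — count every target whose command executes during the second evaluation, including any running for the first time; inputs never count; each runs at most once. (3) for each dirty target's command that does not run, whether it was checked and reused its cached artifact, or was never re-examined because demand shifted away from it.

The edit dirties: amber.gen, audit.gen, beta.gen, graph.gen, kernel.gen, layout.gen, lexer.gen, model.gen, parser.gen, stage.gen, tokens.gen, trace.gen, west.gen.
12 target commands run: amber.gen, beta.gen, graph.gen, kernel.gen, layout.gen, lexer.gen, model.gen, parser.gen, stage.gen, tokens.gen, trace.gen, west.gen.
Cache hits after checking: audit.gen.
Note where the cutoff bites: audit.gen is checked, finds nothing changed, and keeps its cache.

First demand of the output computes:
  lexer.gen = sub(2, -6) = 8
  layout.gen = mul(8, 4) = 32
  model.gen = min2(8, 32) = 8
  trace.gen = sub(32, 8) = 24
  beta.gen = sub(24, 8) = 16
  parser.gen = max2(32, 16) = 32
  amber.gen = absv(32) = 32
  tokens.gen = min2(2, 32) = 2
  audit.gen = add(2, 2) = 4
  stage.gen = max2(4, 32) = 32
  west.gen = min2(2, 32) = 2
  kernel.gen = sub(2, 32) = -30
  graph.gen = min2(32, -30) = -30

After the edit, cleaning proceeds:
  lexer.gen: a read changed (meta.txt -6->0) — executes, giving 2.
  layout.gen: a read changed (lexer.gen 8->2) — executes, giving 8.
  model.gen: a read changed (lexer.gen 8->2; layout.gen 32->8) — executes, giving 2.
  trace.gen: a read changed (layout.gen 32->8; model.gen 8->2) — executes, giving 6.
  beta.gen: a read changed (trace.gen 24->6; model.gen 8->2) — executes, giving 4.
  parser.gen: a read changed (layout.gen 32->8; beta.gen 16->4) — executes, giving 8.
  amber.gen: a read changed (parser.gen 32->8) — executes, giving 8.
  tokens.gen: a read changed (amber.gen 32->8) — executes, giving 2 — identical to its old value.
  audit.gen: dirty, but its reads are unchanged (tokens.gen unchanged, tokens.gen unchanged); cached 4 stands.
  stage.gen: a read changed (amber.gen 32->8) — executes, giving 8.
  west.gen: a read changed (stage.gen 32->8) — executes, giving 2 — identical to its old value.
  kernel.gen: a read changed (parser.gen 32->8) — executes, giving -6.
  graph.gen: a read changed (layout.gen 32->8; kernel.gen -30->-6) — executes, giving -6.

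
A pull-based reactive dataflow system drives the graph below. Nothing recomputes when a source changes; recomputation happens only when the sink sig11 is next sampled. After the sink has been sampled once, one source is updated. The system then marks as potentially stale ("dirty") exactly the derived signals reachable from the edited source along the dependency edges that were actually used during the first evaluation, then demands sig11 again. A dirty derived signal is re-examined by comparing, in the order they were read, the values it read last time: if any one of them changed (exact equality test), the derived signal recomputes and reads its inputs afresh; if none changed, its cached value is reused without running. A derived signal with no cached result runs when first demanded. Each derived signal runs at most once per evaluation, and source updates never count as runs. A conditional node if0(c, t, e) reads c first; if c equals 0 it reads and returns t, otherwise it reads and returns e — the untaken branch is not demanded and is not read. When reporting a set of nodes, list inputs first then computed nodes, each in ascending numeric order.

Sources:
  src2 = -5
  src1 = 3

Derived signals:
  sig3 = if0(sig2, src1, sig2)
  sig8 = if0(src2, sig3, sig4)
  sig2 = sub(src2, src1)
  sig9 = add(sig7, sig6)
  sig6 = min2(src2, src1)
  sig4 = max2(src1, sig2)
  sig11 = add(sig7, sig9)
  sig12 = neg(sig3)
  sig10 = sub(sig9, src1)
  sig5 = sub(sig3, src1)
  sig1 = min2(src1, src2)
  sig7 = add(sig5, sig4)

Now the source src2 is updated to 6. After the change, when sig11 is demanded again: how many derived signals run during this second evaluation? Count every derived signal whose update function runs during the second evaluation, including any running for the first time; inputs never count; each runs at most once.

Derived signals that run: sig2, sig3, sig4, sig5, sig6, sig7, sig9, sig11 — 8 in total.

First evaluation (everything demanded from the output):
  sig2 = sub(-5, 3) = -8
  sig3 = if0(sig2=-8 -> else branch sig2) = -8
  sig4 = max2(3, -8) = 3
  sig5 = sub(-8, 3) = -11
  sig6 = min2(-5, 3) = -5
  sig7 = add(-11, 3) = -8
  sig9 = add(-8, -5) = -13
  sig11 = add(-8, -13) = -21

Propagation after the edit:
  sig2: runs — src2 -5->6; result 3.
  sig3: runs — sig2 -8->3; sig2 -8->3; result 3.
  sig4: runs — sig2 -8->3; result 3 (same value as before).
  sig5: runs — sig3 -8->3; result 0.
  sig6: runs — src2 -5->6; result 3.
  sig7: runs — sig5 -11->0; result 3.
  sig9: runs — sig7 -8->3; sig6 -5->3; result 6.
  sig11: runs — sig7 -8->3; sig9 -13->6; result 9.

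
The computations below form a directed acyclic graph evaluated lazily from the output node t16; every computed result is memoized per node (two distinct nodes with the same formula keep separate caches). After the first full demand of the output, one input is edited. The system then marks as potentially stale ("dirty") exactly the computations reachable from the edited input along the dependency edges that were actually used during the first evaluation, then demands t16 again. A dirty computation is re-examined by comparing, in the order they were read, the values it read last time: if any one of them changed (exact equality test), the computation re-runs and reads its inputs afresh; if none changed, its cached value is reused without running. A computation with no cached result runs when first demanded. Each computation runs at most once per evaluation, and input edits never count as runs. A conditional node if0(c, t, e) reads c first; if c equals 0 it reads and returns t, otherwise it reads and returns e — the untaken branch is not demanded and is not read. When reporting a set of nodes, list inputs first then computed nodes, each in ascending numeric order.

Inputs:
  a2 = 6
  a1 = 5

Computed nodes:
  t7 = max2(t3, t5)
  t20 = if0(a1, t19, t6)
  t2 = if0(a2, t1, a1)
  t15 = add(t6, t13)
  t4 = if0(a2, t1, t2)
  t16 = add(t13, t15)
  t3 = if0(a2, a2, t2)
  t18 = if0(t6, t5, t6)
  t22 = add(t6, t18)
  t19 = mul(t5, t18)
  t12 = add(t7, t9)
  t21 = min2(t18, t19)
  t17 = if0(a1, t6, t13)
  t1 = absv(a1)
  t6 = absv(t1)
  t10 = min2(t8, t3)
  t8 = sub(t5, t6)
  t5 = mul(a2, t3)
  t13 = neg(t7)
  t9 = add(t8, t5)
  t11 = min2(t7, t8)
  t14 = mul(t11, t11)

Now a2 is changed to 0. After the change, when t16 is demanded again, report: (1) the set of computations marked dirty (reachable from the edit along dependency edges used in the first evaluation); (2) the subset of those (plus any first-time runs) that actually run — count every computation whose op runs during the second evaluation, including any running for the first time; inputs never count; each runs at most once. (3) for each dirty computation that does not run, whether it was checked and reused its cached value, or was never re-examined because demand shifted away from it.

The edit dirties: t2, t3, t5, t7, t13, t15, t16.
6 computations run: t3, t5, t7, t13, t15, t16.
Unvisited dirty nodes (no longer demanded): t2.
Note the branch switch — demand abandons t2, which is never re-examined.

First demand of the output computes:
  t1 = absv(5) = 5
  t2 = if0(a2=6 -> else branch a1) = 5
  t3 = if0(a2=6 -> else branch t2) = 5
  t5 = mul(6, 5) = 30
  t6 = absv(5) = 5
  t7 = max2(5, 30) = 30
  t13 = neg(30) = -30
  t15 = add(5, -30) = -25
  t16 = add(-30, -25) = -55

After the edit, cleaning proceeds:
  t2: stays stale; no demand reaches it after the flip.
  t3: a read changed (a2 6->0) — executes, giving 0.
  t5: a read changed (a2 6->0; t3 5->0) — executes, giving 0.
  t7: a read changed (t3 5->0; t5 30->0) — executes, giving 0.
  t13: a read changed (t7 30->0) — executes, giving 0.
  t15: a read changed (t13 -30->0) — executes, giving 5.
  t16: a read changed (t13 -30->0; t15 -25->5) — executes, giving 5.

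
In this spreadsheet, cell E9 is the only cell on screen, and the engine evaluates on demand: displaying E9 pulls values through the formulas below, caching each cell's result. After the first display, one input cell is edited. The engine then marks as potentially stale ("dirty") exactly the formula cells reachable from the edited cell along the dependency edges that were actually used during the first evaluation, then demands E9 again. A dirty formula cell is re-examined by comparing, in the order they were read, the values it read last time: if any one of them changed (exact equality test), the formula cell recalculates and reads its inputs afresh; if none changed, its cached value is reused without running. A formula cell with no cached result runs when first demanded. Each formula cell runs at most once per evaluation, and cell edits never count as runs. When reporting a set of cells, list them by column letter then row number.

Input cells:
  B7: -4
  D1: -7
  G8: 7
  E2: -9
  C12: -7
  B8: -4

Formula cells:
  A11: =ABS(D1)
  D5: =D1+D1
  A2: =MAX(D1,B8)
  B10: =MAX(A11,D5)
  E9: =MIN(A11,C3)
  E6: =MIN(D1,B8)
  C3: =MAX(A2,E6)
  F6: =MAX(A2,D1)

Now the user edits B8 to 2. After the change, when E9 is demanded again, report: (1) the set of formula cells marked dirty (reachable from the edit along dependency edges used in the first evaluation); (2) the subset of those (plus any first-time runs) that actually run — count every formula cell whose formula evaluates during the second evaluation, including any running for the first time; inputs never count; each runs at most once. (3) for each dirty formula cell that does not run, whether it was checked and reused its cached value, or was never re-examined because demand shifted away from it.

Dirty set: A2, C3, E6, E9.
Run set: A2, C3, E6, E9 (4 run).
All dirty formula cells ended up running.

Initial pass — values computed on the first demand:
  A2 = MAX(-7, -4) = -4
  A11 = ABS(-7) = 7
  E6 = MIN(-7, -4) = -7
  C3 = MAX(-4, -7) = -4
  E9 = MIN(7, -4) = -4

Second demand — change propagation:
  A2: re-runs because B8 -4->2; new result 2.
  E6: re-runs because B8 -4->2; new result -7 (unchanged).
  C3: re-runs because A2 -4->2; new result 2.
  E9: re-runs because C3 -4->2; new result 2.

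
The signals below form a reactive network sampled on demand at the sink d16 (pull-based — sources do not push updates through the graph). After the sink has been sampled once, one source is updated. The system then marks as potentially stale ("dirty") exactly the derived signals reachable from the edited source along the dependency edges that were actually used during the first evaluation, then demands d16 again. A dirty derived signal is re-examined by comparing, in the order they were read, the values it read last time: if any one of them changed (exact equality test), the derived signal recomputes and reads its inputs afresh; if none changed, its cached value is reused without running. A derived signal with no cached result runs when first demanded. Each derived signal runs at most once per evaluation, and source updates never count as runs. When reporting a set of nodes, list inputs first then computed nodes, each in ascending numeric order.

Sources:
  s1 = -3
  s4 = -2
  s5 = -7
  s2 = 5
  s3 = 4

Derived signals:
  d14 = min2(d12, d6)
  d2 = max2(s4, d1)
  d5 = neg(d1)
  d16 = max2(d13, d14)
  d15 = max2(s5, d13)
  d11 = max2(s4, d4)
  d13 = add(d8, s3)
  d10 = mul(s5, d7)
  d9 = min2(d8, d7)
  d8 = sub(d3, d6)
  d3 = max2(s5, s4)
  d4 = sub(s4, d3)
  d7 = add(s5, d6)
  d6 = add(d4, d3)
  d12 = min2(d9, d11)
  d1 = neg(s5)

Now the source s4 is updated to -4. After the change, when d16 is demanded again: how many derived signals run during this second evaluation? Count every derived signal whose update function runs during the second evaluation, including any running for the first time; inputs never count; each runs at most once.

Run set: d3, d4, d6, d7, d8, d9, d11, d12, d14, d16 (10 run).
The important point: at d13 every value read last time is unchanged, so the dirty flag clears without a run.

Initial pass — values computed on the first demand:
  d3 = max2(-7, -2) = -2
  d4 = sub(-2, -2) = 0
  d6 = add(0, -2) = -2
  d7 = add(-7, -2) = -9
  d8 = sub(-2, -2) = 0
  d9 = min2(0, -9) = -9
  d11 = max2(-2, 0) = 0
  d12 = min2(-9, 0) = -9
  d13 = add(0, 4) = 4
  d14 = min2(-9, -2) = -9
  d16 = max2(4, -9) = 4

Second demand — change propagation:
  d3: re-runs because s4 -2->-4; new result -4.
  d4: re-runs because s4 -2->-4; d3 -2->-4; new result 0 (unchanged).
  d6: re-runs because d3 -2->-4; new result -4.
  d7: re-runs because d6 -2->-4; new result -11.
  d8: re-runs because d3 -2->-4; d6 -2->-4; new result 0 (unchanged).
  d9: re-runs because d7 -9->-11; new result -11.
  d11: re-runs because s4 -2->-4; new result 0 (unchanged).
  d12: re-runs because d9 -9->-11; new result -11.
  d13: re-examined; everything it read last time is the same (d8 unchanged, s3 unchanged) — cache 4 kept, no run.
  d14: re-runs because d12 -9->-11; d6 -2->-4; new result -11.
  d16: re-runs because d14 -9->-11; new result 4 (unchanged).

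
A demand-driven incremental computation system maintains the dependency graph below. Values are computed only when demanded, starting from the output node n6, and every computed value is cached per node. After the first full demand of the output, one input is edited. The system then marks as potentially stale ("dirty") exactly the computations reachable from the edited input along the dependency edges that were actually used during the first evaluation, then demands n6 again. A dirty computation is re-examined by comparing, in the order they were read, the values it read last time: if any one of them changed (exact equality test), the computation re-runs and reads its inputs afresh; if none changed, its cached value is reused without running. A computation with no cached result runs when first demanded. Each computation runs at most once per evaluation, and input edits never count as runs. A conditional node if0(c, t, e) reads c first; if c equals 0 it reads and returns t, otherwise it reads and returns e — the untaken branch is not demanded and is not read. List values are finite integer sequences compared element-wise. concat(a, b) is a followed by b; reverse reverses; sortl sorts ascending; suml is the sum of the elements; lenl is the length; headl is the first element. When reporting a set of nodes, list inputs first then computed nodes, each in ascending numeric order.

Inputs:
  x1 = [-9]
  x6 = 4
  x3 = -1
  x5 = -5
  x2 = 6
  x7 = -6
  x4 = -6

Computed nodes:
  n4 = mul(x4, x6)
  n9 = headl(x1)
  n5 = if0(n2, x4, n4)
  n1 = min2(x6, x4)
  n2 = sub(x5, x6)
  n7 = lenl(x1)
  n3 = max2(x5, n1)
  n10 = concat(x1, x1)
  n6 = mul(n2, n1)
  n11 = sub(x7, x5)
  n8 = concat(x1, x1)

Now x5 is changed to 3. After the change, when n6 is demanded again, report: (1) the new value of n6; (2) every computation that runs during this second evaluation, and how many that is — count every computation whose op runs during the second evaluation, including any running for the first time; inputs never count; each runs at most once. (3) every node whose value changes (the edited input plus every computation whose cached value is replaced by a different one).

New value of n6: 6.
Computations that run: n2, n6 — 2 in total.
Values that change: x5, n2, n6.

First evaluation (everything demanded from the output):
  n1 = min2(4, -6) = -6
  n2 = sub(-5, 4) = -9
  n6 = mul(-9, -6) = 54

Propagation after the edit:
  n2: runs — x5 -5->3; result -1.
  n6: runs — n2 -9->-1; result 6.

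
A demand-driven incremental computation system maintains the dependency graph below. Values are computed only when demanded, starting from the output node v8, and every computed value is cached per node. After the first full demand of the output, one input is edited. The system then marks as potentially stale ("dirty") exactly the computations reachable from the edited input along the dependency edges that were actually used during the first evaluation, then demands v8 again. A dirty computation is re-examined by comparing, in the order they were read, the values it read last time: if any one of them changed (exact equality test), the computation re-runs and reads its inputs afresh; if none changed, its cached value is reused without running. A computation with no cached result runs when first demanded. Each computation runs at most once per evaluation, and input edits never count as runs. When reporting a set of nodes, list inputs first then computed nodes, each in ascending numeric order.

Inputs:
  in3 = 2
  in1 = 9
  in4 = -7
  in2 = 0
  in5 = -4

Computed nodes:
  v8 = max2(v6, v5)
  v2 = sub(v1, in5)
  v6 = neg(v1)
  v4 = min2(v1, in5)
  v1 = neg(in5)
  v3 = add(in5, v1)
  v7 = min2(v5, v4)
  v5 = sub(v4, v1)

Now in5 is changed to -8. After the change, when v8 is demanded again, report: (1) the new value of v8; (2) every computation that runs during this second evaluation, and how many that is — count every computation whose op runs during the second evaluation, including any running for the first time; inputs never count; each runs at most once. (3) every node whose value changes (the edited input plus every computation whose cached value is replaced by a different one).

First evaluation (everything demanded from the output):
  v1 = neg(-4) = 4
  v4 = min2(4, -4) = -4
  v5 = sub(-4, 4) = -8
  v6 = neg(4) = -4
  v8 = max2(-4, -8) = -4

Propagation after the edit:
  v1: runs — in5 -4->-8; result 8.
  v4: runs — v1 4->8; in5 -4->-8; result -8.
  v5: runs — v4 -4->-8; v1 4->8; result -16.
  v6: runs — v1 4->8; result -8.
  v8: runs — v6 -4->-8; v5 -8->-16; result -8.

New value of v8: -8.
Computations that run: v1, v4, v5, v6, v8 — 5 in total.
Values that change: in5, v1, v4, v5, v6, v8.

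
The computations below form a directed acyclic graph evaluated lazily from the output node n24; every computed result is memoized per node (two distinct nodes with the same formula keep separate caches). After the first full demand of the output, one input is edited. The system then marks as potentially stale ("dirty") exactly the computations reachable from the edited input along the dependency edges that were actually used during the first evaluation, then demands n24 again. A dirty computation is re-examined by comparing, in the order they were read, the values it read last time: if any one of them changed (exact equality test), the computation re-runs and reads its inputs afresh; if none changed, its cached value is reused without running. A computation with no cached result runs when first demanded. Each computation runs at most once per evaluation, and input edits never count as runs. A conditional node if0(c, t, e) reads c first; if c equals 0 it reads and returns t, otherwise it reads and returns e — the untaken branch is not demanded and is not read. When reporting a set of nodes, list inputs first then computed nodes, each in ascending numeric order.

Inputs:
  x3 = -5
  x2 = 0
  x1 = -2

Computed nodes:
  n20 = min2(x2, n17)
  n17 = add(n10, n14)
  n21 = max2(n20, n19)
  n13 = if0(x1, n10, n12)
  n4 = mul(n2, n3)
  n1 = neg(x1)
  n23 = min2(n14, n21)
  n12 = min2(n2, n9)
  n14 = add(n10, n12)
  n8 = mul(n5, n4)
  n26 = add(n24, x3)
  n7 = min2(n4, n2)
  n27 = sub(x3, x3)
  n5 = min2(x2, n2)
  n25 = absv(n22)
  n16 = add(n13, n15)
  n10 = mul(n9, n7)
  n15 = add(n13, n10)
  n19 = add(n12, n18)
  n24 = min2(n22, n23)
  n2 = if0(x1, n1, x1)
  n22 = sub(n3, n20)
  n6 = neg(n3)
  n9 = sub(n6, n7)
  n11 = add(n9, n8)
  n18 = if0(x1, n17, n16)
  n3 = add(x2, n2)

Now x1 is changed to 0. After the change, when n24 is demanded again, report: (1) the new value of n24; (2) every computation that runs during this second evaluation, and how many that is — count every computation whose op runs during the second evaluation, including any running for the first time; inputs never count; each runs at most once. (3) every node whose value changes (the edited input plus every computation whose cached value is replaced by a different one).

Demanding n24 again yields 0.
18 computations run: n1, n2, n3, n4, n6, n7, n9, n10, n12, n14, n17, n18, n19, n20, n21, n22, n23, n24.
The nodes whose values change: x1, n2, n3, n4, n6, n7, n9, n10, n12, n14, n17, n18, n19, n20, n21, n22, n23, n24.
Note the branch switch — demand abandons n13, n15, n16, which are never re-examined.

First demand of the output computes:
  n2 = if0(x1=-2 -> else branch x1) = -2
  n3 = add(0, -2) = -2
  n4 = mul(-2, -2) = 4
  n6 = neg(-2) = 2
  n7 = min2(4, -2) = -2
  n9 = sub(2, -2) = 4
  n10 = mul(4, -2) = -8
  n12 = min2(-2, 4) = -2
  n13 = if0(x1=-2 -> else branch n12) = -2
  n14 = add(-8, -2) = -10
  n15 = add(-2, -8) = -10
  n16 = add(-2, -10) = -12
  n17 = add(-8, -10) = -18
  n18 = if0(x1=-2 -> else branch n16) = -12
  n19 = add(-2, -12) = -14
  n20 = min2(0, -18) = -18
  n21 = max2(-18, -14) = -14
  n22 = sub(-2, -18) = 16
  n23 = min2(-10, -14) = -14
  n24 = min2(16, -14) = -14

After the edit, cleaning proceeds:
  n1: had never run; runs now, result 0.
  n2: a read changed (x1 -2->0; x1 -2->0) — executes, giving 0.
  n3: a read changed (n2 -2->0) — executes, giving 0.
  n4: a read changed (n2 -2->0; n3 -2->0) — executes, giving 0.
  n6: a read changed (n3 -2->0) — executes, giving 0.
  n7: a read changed (n4 4->0; n2 -2->0) — executes, giving 0.
  n9: a read changed (n6 2->0; n7 -2->0) — executes, giving 0.
  n10: a read changed (n9 4->0; n7 -2->0) — executes, giving 0.
  n12: a read changed (n2 -2->0; n9 4->0) — executes, giving 0.
  n13: stays stale; no demand reaches it after the flip.
  n14: a read changed (n10 -8->0; n12 -2->0) — executes, giving 0.
  n15: stays stale; no demand reaches it after the flip.
  n16: stays stale; no demand reaches it after the flip.
  n17: a read changed (n10 -8->0; n14 -10->0) — executes, giving 0.
  n18: a read changed (x1 -2->0) — executes, giving 0.
  n19: a read changed (n12 -2->0; n18 -12->0) — executes, giving 0.
  n20: a read changed (n17 -18->0) — executes, giving 0.
  n21: a read changed (n20 -18->0; n19 -14->0) — executes, giving 0.
  n22: a read changed (n3 -2->0; n20 -18->0) — executes, giving 0.
  n23: a read changed (n14 -10->0; n21 -14->0) — executes, giving 0.
  n24: a read changed (n22 16->0; n23 -14->0) — executes, giving 0.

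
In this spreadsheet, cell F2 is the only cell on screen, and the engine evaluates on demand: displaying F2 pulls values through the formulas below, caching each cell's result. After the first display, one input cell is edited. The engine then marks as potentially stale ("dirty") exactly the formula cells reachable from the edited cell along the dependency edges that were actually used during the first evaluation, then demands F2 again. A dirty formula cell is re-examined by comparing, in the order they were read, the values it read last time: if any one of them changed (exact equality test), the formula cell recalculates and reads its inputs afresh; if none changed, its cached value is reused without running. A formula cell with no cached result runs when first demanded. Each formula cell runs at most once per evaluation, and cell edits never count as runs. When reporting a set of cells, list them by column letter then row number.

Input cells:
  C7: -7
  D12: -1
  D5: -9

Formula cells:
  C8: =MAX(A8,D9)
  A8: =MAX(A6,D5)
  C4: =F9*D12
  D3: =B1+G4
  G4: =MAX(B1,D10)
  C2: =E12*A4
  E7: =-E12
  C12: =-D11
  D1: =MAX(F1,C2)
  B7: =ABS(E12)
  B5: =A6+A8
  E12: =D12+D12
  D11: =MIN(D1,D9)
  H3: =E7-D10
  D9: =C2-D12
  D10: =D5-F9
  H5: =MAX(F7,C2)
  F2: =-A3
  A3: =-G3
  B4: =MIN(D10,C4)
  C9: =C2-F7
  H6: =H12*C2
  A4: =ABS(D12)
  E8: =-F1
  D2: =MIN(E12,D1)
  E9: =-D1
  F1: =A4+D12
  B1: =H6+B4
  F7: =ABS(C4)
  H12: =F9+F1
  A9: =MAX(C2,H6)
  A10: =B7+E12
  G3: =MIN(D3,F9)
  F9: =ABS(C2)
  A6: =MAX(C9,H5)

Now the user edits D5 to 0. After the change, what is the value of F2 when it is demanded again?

F2 now evaluates to -8.

Initial pass — values computed on the first demand:
  A4 = ABS(-1) = 1
  E12 = -1 + -1 = -2
  C2 = -2 * 1 = -2
  F1 = 1 + -1 = 0
  F9 = ABS(-2) = 2
  C4 = 2 * -1 = -2
  D10 = -9 - 2 = -11
  B4 = MIN(-11, -2) = -11
  H12 = 2 + 0 = 2
  H6 = 2 * -2 = -4
  B1 = -4 + -11 = -15
  G4 = MAX(-15, -11) = -11
  D3 = -15 + -11 = -26
  G3 = MIN(-26, 2) = -26
  A3 = -(-26) = 26
  F2 = -(26) = -26

Second demand — change propagation:
  D10: re-runs because D5 -9->0; new result -2.
  B4: re-runs because D10 -11->-2; new result -2.
  B1: re-runs because B4 -11->-2; new result -6.
  G4: re-runs because B1 -15->-6; D10 -11->-2; new result -2.
  D3: re-runs because B1 -15->-6; G4 -11->-2; new result -8.
  G3: re-runs because D3 -26->-8; new result -8.
  A3: re-runs because G3 -26->-8; new result 8.
  F2: re-runs because A3 26->8; new result -8.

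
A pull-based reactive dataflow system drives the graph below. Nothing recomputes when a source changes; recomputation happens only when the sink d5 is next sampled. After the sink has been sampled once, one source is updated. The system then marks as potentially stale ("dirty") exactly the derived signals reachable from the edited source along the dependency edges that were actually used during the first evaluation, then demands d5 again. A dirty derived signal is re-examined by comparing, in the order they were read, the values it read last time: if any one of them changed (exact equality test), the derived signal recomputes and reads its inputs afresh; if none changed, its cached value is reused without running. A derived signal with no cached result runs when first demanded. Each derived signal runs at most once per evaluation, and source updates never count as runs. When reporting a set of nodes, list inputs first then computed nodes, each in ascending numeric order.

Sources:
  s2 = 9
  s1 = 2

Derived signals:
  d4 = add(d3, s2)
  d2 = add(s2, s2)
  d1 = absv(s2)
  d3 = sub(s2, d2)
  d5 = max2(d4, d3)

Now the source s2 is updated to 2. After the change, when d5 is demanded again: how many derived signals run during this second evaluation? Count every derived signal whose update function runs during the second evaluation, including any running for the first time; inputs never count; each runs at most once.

Derived signals that run: d2, d3, d4, d5 — 4 in total.

First evaluation (everything demanded from the output):
  d2 = add(9, 9) = 18
  d3 = sub(9, 18) = -9
  d4 = add(-9, 9) = 0
  d5 = max2(0, -9) = 0

Propagation after the edit:
  d2: runs — s2 9->2; s2 9->2; result 4.
  d3: runs — s2 9->2; d2 18->4; result -2.
  d4: runs — d3 -9->-2; s2 9->2; result 0 (same value as before).
  d5: runs — d3 -9->-2; result 0 (same value as before).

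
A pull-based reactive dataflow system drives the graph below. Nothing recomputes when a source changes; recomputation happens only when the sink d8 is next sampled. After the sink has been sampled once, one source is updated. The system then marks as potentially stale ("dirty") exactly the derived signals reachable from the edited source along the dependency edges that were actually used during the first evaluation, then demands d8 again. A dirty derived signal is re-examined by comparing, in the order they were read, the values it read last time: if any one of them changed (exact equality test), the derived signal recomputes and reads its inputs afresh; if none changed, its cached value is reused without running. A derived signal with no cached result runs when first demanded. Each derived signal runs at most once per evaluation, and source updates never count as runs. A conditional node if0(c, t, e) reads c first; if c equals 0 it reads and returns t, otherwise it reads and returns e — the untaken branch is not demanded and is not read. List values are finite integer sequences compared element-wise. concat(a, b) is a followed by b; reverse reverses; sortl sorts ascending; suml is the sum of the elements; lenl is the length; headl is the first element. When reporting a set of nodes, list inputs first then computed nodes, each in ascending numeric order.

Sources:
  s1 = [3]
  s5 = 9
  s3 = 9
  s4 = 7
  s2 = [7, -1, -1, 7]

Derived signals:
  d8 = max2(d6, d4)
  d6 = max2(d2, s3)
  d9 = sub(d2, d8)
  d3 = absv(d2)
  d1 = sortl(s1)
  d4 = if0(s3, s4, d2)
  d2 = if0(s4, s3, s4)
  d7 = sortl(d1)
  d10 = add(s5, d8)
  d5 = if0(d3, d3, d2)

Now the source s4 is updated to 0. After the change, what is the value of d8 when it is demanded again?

New value of d8: 9.

First evaluation (everything demanded from the output):
  d2 = if0(s4=7 -> else branch s4) = 7
  d4 = if0(s3=9 -> else branch d2) = 7
  d6 = max2(7, 9) = 9
  d8 = max2(9, 7) = 9

Propagation after the edit:
  d2: runs — s4 7->0; s4 7->0; result 9.
  d4: runs — d2 7->9; result 9.
  d6: runs — d2 7->9; result 9 (same value as before).
  d8: runs — d4 7->9; result 9 (same value as before).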